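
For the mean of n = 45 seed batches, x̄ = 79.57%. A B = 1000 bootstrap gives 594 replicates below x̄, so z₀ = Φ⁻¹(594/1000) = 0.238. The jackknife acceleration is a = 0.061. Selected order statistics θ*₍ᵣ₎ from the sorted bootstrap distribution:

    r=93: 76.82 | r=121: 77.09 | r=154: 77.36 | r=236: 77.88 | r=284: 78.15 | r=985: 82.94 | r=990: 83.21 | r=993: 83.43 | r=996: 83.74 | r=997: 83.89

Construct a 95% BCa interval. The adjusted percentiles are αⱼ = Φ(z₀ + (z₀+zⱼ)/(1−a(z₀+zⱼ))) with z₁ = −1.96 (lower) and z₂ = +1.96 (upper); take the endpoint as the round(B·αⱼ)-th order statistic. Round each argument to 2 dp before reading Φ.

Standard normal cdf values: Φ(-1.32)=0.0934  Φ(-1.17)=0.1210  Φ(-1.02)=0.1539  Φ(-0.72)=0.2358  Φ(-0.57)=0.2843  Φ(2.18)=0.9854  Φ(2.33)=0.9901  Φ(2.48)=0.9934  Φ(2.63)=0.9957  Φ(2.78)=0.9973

(76.82, 83.89)

Lower: z₀ + z₁ = 0.238 + (-1.960) = -1.722; 1 − a(z₀+z₁) = 1 − (0.061)(-1.722) = 1.1050; argument = 0.238 + (-1.722)/1.1050 = -1.3203 → -1.32.
α₁ = Φ(-1.32) = 0.0934; rank = round(1000 × 0.0934) = 93; θ*₍93₎ = 76.82.
Upper: z₀ + z₂ = 2.198; 1 − a(z₀+z₂) = 0.8659; argument = 2.7763 → 2.78; α₂ = 0.9973; rank = 997; θ*₍997₎ = 83.89.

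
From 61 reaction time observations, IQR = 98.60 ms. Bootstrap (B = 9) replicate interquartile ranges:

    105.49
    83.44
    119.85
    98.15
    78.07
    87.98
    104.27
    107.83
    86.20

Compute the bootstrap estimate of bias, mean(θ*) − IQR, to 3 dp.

mean(θ*) = (105.49 + 83.44 + 119.85 + 98.15 + 78.07 + 87.98 + 104.27 + 107.83 + 86.20) / 9 = 96.8089
bias = 96.8089 − 98.60

bias = −1.791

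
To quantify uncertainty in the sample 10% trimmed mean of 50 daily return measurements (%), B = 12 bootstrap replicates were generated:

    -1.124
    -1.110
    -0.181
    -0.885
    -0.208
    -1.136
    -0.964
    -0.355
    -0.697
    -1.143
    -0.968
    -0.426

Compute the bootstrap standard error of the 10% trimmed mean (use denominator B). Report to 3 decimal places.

SE* = 0.361

Bootstrap SE is the standard deviation of the 12 replicate 10% trimmed means.
Mean of replicates: ((-1.124) + (-1.110) + (-0.181) + (-0.885) + (-0.208) + (-1.136) + (-0.964) + (-0.355) + (-0.697) + (-1.143) + (-0.968) + (-0.426)) / 12 = -9.1970 / 12 = -0.7664
Sum of squared deviations: (−0.3576)² + (−0.3436)² + (+0.5854)² + (−0.1186)² + (+0.5584)² + (−0.3696)² + (−0.1976)² + (+0.4114)² + (+0.0694)² + (−0.3766)² + (−0.2016)² + (+0.3404)² = 1.5626
Variance = 1.5626 / 12 = 0.1302
SE* = √0.1302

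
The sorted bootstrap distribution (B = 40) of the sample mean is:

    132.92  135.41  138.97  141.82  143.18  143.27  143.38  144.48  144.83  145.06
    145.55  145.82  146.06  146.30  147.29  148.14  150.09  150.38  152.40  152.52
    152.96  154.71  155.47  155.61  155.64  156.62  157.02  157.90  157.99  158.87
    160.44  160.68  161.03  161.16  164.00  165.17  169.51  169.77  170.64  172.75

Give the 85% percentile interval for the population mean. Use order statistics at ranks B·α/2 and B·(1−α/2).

(138.97, 169.51)

α = 0.15; lower rank = 40 × 0.075 = 3; upper rank = 40 × 0.925 = 37.
The 3rd smallest replicate is 138.97; the 37th is 169.51.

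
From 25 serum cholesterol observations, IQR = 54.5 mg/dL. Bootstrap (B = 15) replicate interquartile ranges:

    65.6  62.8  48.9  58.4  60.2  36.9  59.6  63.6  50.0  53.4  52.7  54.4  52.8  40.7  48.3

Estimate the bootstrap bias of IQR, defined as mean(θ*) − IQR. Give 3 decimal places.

mean(θ*) = (65.6 + 62.8 + 48.9 + 58.4 + 60.2 + 36.9 + 59.6 + 63.6 + 50.0 + 53.4 + 52.7 + 54.4 + 52.8 + 40.7 + 48.3) / 15 = 53.8867
bias = 53.8867 − 54.5

bias = −0.613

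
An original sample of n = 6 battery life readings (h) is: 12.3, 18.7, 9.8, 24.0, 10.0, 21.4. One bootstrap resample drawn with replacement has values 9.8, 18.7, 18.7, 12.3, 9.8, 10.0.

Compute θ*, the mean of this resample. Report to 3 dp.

θ* = 13.217

Mean = (9.8 + 18.7 + 18.7 + 12.3 + 9.8 + 10.0) / 6 = 79.30 / 6 = 13.217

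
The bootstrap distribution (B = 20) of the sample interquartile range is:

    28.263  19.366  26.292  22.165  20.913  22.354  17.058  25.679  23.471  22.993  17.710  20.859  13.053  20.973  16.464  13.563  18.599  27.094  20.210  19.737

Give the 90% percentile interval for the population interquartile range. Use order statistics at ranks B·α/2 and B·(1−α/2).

Sorted replicates: 13.053, 13.563, 16.464, 17.058, 17.710, 18.599, 19.366, 19.737, 20.210, 20.859, 20.913, 20.973, 22.165, 22.354, 22.993, 23.471, 25.679, 26.292, 27.094, 28.263
α = 0.10; lower rank = 20 × 0.050 = 1; upper rank = 20 × 0.950 = 19.
The 1st smallest replicate is 13.053; the 19th is 27.094.

(13.053, 27.094)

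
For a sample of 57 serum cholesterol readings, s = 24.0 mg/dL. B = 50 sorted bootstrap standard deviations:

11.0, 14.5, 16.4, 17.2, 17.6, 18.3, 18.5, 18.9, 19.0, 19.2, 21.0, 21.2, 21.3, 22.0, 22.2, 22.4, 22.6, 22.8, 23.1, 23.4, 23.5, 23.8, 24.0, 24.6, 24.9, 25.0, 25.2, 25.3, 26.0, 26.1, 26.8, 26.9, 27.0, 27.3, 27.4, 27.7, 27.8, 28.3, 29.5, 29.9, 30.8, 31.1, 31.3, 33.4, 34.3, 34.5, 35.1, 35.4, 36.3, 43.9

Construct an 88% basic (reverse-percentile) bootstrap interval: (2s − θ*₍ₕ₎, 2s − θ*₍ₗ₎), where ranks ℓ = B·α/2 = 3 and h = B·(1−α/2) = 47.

(12.9, 31.6)

Percentile endpoints at ranks 3 and 47: θ*₍3₎ = 16.4, θ*₍47₎ = 35.1.
Basic interval reflects these around s:
  lower = 2 × 24.0 − 35.1 = 12.9
  upper = 2 × 24.0 − 16.4 = 31.6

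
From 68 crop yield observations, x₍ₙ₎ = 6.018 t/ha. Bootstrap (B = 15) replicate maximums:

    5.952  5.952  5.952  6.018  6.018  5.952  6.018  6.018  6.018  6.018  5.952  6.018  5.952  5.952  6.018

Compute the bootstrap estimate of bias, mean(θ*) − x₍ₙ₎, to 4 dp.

bias = −0.0308

mean(θ*) = (5.952 + 5.952 + 5.952 + 6.018 + 6.018 + 5.952 + 6.018 + 6.018 + 6.018 + 6.018 + 5.952 + 6.018 + 5.952 + 5.952 + 6.018) / 15 = 5.98720
bias = 5.98720 − 6.018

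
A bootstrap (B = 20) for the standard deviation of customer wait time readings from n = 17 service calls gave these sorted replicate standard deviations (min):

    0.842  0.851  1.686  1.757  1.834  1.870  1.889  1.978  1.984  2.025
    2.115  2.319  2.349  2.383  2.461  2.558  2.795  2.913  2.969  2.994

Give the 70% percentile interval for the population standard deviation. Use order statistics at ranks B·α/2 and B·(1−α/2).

(1.686, 2.795)

α = 0.30; lower rank = 20 × 0.150 = 3; upper rank = 20 × 0.850 = 17.
The 3rd smallest replicate is 1.686; the 17th is 2.795.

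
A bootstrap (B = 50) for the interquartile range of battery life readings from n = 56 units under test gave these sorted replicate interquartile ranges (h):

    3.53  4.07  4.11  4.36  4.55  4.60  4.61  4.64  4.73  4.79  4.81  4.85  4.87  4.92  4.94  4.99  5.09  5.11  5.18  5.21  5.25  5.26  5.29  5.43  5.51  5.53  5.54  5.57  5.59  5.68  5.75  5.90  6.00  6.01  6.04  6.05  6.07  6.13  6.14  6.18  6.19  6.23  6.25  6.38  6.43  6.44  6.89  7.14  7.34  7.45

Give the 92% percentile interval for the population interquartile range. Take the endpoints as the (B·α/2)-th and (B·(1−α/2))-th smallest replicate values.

α = 0.08; lower rank = 50 × 0.040 = 2; upper rank = 50 × 0.960 = 48.
The 2nd smallest replicate is 4.07; the 48th is 7.14.

(4.07, 7.14)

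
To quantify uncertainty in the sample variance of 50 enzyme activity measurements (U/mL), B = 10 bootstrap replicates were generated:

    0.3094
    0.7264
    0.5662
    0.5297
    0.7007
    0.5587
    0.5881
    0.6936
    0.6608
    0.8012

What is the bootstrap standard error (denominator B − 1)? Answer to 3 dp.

SE* = 0.137

Bootstrap SE is the standard deviation of the 10 replicate variances.
Mean of replicates: (0.3094 + 0.7264 + 0.5662 + 0.5297 + 0.7007 + 0.5587 + 0.5881 + 0.6936 + 0.6608 + 0.8012) / 10 = 6.13480 / 10 = 0.61348
Sum of squared deviations: (−0.30408)² + (+0.11292)² + (−0.04728)² + (−0.08378)² + (+0.08722)² + (−0.05478)² + (−0.02538)² + (+0.08012)² + (+0.04732)² + (+0.18772)² = 0.16962
Variance = 0.16962 / 9 = 0.01885
SE* = √0.01885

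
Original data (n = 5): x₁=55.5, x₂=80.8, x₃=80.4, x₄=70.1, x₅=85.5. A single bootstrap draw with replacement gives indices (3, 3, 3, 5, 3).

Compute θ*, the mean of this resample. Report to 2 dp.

Resample values: 80.4, 80.4, 80.4, 85.5, 80.4.
Mean = (80.4 + 80.4 + 80.4 + 85.5 + 80.4) / 5 = 407.10 / 5 = 81.42

θ* = 81.42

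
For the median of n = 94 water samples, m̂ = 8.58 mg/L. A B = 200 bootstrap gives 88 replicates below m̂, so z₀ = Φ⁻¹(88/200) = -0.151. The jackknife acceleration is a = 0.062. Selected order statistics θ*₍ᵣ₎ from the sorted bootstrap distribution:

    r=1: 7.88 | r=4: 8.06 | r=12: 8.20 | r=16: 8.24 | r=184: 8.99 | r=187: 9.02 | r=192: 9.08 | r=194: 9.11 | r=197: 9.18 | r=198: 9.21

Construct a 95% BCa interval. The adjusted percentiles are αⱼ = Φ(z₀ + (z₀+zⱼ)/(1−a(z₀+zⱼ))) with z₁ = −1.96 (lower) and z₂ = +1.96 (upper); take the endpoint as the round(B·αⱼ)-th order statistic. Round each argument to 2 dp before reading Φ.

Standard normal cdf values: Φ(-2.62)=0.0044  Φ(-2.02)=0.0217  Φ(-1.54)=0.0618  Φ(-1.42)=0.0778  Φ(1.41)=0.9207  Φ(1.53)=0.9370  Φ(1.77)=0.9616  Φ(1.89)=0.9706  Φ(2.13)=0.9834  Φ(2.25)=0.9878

(8.06, 9.11)

Lower: z₀ + z₁ = -0.151 + (-1.960) = -2.111; 1 − a(z₀+z₁) = 1 − (0.062)(-2.111) = 1.1309; argument = -0.151 + (-2.111)/1.1309 = -2.0177 → -2.02.
α₁ = Φ(-2.02) = 0.0217; rank = round(200 × 0.0217) = 4; θ*₍4₎ = 8.06.
Upper: z₀ + z₂ = 1.809; 1 − a(z₀+z₂) = 0.8878; argument = 1.8865 → 1.89; α₂ = 0.9706; rank = 194; θ*₍194₎ = 9.11.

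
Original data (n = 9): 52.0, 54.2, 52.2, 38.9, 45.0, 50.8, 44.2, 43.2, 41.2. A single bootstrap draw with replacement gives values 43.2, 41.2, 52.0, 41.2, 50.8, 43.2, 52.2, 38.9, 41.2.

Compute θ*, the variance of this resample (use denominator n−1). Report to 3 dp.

Mean = 44.8778; sum of squared deviations = 221.3556
s² = 221.3556 / 8 = 27.6694

θ* = 27.669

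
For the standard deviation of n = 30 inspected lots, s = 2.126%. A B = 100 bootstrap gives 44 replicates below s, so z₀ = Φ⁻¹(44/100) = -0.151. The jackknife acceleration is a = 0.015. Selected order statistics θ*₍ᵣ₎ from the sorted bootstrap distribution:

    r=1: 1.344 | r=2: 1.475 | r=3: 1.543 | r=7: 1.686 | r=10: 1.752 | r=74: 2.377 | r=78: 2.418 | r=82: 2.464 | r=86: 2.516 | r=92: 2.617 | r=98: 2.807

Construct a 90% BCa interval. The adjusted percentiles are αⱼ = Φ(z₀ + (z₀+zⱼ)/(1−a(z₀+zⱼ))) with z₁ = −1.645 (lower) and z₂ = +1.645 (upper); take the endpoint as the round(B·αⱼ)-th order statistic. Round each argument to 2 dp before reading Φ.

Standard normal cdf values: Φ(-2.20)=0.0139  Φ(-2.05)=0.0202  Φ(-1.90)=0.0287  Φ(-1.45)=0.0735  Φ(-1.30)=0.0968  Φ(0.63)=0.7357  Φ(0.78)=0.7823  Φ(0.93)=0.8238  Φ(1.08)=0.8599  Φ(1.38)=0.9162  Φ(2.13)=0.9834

(1.543, 2.617)

Lower: z₀ + z₁ = -0.151 + (-1.645) = -1.796; 1 − a(z₀+z₁) = 1 − (0.015)(-1.796) = 1.0269; argument = -0.151 + (-1.796)/1.0269 = -1.8999 → -1.90.
α₁ = Φ(-1.90) = 0.0287; rank = round(100 × 0.0287) = 3; θ*₍3₎ = 1.543.
Upper: z₀ + z₂ = 1.494; 1 − a(z₀+z₂) = 0.9776; argument = 1.3772 → 1.38; α₂ = 0.9162; rank = 92; θ*₍92₎ = 2.617.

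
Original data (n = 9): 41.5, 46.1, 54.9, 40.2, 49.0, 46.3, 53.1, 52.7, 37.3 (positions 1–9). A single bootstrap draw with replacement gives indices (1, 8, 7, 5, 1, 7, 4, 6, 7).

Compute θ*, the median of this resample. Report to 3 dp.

Resample values: 41.5, 52.7, 53.1, 49.0, 41.5, 53.1, 40.2, 46.3, 53.1.
Sorted: 40.2, 41.5, 41.5, 46.3, 49.0, 52.7, 53.1, 53.1, 53.1
Median = middle value = 49.000

θ* = 49.000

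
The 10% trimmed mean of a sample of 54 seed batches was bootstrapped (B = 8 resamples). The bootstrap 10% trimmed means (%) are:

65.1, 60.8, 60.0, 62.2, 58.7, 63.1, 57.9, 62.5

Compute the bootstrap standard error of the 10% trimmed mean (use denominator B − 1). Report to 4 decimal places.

Bootstrap SE is the standard deviation of the 8 replicate 10% trimmed means.
Mean of replicates: (65.1 + 60.8 + 60.0 + 62.2 + 58.7 + 63.1 + 57.9 + 62.5) / 8 = 490.30000 / 8 = 61.28750
Sum of squared deviations: (+3.81250)² + (−0.48750)² + (−1.28750)² + (+0.91250)² + (−2.58750)² + (+1.81250)² + (−3.38750)² + (+1.21250)² = 40.18875
Variance = 40.18875 / 7 = 5.74125
SE* = √5.74125

SE* = 2.3961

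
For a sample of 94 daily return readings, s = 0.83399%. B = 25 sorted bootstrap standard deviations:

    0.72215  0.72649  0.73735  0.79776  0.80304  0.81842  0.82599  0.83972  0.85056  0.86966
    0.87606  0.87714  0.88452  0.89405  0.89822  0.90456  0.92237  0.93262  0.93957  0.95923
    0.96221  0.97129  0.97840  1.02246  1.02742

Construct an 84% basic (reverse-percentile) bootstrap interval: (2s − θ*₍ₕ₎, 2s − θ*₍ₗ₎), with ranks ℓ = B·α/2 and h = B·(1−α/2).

Percentile endpoints at ranks 2 and 23: θ*₍2₎ = 0.72649, θ*₍23₎ = 0.97840.
Basic interval reflects these around s:
  lower = 2 × 0.83399 − 0.97840 = 0.68958
  upper = 2 × 0.83399 − 0.72649 = 0.94149

(0.68958, 0.94149)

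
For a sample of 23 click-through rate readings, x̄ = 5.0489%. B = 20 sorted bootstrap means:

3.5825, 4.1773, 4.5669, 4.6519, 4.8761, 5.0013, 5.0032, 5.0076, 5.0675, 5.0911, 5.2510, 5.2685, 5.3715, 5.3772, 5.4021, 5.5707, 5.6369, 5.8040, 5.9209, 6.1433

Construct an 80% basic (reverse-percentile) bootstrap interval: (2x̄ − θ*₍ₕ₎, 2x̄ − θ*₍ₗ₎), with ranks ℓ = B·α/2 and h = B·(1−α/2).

Percentile endpoints at ranks 2 and 18: θ*₍2₎ = 4.1773, θ*₍18₎ = 5.8040.
Basic interval reflects these around x̄:
  lower = 2 × 5.0489 − 5.8040 = 4.2938
  upper = 2 × 5.0489 − 4.1773 = 5.9205

(4.2938, 5.9205)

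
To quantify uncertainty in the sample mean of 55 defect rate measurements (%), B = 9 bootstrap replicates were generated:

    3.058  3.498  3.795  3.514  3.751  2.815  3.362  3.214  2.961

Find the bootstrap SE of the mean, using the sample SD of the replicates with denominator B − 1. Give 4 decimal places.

Bootstrap SE is the standard deviation of the 9 replicate means.
Mean of replicates: (3.058 + 3.498 + 3.795 + 3.514 + 3.751 + 2.815 + 3.362 + 3.214 + 2.961) / 9 = 29.96800 / 9 = 3.32978
Sum of squared deviations: (−0.27178)² + (+0.16822)² + (+0.46522)² + (+0.18422)² + (+0.42122)² + (−0.51478)² + (+0.03222)² + (−0.11578)² + (−0.36878)² = 0.94540
Variance = 0.94540 / 8 = 0.11817
SE* = √0.11817

SE* = 0.3438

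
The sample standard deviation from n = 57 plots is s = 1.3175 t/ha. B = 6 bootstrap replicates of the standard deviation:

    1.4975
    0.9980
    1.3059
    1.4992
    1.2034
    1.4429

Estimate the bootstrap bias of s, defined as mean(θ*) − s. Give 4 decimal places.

mean(θ*) = (1.4975 + 0.9980 + 1.3059 + 1.4992 + 1.2034 + 1.4429) / 6 = 1.32448
bias = 1.32448 − 1.3175

bias = +0.0070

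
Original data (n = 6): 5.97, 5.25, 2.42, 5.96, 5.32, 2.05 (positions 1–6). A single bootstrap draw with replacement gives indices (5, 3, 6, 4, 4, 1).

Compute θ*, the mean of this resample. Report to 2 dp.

θ* = 4.61

Resample values: 5.32, 2.42, 2.05, 5.96, 5.96, 5.97.
Mean = (5.32 + 2.42 + 2.05 + 5.96 + 5.96 + 5.97) / 6 = 27.680 / 6 = 4.61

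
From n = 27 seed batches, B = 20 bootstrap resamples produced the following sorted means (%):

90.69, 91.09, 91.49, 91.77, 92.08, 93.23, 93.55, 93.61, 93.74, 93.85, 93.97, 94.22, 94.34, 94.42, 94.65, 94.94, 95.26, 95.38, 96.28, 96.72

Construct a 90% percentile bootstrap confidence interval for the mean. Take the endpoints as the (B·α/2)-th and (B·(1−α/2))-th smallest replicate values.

(90.69, 96.28)

α = 0.10; lower rank = 20 × 0.050 = 1; upper rank = 20 × 0.950 = 19.
The 1st smallest replicate is 90.69; the 19th is 96.28.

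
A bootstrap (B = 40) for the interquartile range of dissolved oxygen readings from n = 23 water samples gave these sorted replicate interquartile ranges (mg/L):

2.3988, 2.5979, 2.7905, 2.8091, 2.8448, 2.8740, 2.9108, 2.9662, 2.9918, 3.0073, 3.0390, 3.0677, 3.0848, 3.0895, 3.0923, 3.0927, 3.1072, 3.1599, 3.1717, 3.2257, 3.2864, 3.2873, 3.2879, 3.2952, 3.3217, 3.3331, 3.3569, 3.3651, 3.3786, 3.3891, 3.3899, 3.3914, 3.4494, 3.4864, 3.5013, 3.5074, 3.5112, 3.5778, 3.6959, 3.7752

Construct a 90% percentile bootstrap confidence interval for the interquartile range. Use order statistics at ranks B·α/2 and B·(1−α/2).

(2.5979, 3.5778)

α = 0.10; lower rank = 40 × 0.050 = 2; upper rank = 40 × 0.950 = 38.
The 2nd smallest replicate is 2.5979; the 38th is 3.5778.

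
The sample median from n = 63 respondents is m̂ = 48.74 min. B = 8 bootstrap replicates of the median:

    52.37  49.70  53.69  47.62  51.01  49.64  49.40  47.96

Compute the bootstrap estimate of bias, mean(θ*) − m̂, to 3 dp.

mean(θ*) = (52.37 + 49.70 + 53.69 + 47.62 + 51.01 + 49.64 + 49.40 + 47.96) / 8 = 50.1737
bias = 50.1737 − 48.74

bias = +1.434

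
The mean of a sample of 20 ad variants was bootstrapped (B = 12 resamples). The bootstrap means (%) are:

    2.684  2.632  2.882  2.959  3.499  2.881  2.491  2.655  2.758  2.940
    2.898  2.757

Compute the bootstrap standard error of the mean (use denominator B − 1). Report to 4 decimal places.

SE* = 0.2527

Bootstrap SE is the standard deviation of the 12 replicate means.
Mean of replicates: (2.684 + 2.632 + 2.882 + 2.959 + 3.499 + 2.881 + 2.491 + 2.655 + 2.758 + 2.940 + 2.898 + 2.757) / 12 = 34.03600 / 12 = 2.83633
Sum of squared deviations: (−0.15233)² + (−0.20433)² + (+0.04567)² + (+0.12267)² + (+0.66267)² + (+0.04467)² + (−0.34533)² + (−0.18133)² + (−0.07833)² + (+0.10367)² + (+0.06167)² + (−0.07933)² = 0.70233
Variance = 0.70233 / 11 = 0.06385
SE* = √0.06385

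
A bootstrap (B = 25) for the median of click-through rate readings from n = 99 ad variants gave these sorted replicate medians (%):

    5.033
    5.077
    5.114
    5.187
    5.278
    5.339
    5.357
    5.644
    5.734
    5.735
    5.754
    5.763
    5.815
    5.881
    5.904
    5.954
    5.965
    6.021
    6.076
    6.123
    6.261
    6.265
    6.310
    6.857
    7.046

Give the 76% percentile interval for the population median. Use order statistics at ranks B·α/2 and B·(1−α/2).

(5.114, 6.265)

α = 0.24; lower rank = 25 × 0.120 = 3; upper rank = 25 × 0.880 = 22.
The 3rd smallest replicate is 5.114; the 22nd is 6.265.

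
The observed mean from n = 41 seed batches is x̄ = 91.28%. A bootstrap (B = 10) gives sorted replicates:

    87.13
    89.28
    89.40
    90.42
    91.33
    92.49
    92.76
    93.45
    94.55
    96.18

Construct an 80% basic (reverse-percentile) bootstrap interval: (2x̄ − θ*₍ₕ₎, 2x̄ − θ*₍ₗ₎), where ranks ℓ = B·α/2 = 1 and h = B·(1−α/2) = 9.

Percentile endpoints at ranks 1 and 9: θ*₍1₎ = 87.13, θ*₍9₎ = 94.55.
Basic interval reflects these around x̄:
  lower = 2 × 91.28 − 94.55 = 88.01
  upper = 2 × 91.28 − 87.13 = 95.43

(88.01, 95.43)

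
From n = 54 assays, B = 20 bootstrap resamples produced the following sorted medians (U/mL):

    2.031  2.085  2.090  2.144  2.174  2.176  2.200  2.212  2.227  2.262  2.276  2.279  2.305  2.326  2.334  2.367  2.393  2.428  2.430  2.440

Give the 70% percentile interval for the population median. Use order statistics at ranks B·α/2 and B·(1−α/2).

α = 0.30; lower rank = 20 × 0.150 = 3; upper rank = 20 × 0.850 = 17.
The 3rd smallest replicate is 2.090; the 17th is 2.393.

(2.090, 2.393)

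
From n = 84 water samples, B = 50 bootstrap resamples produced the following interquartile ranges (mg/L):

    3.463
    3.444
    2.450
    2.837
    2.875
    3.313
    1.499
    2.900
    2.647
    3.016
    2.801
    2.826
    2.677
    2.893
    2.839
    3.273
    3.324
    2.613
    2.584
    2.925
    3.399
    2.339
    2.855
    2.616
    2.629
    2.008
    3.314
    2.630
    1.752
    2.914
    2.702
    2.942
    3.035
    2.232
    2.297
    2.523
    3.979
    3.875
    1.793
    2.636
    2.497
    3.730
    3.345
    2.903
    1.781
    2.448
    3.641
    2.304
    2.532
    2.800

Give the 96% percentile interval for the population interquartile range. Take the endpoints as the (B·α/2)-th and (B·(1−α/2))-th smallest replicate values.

Sorted replicates: 1.499, 1.752, 1.781, 1.793, 2.008, 2.232, 2.297, 2.304, 2.339, 2.448, 2.450, 2.497, 2.523, 2.532, 2.584, 2.613, 2.616, 2.629, 2.630, 2.636, 2.647, 2.677, 2.702, 2.800, 2.801, 2.826, 2.837, 2.839, 2.855, 2.875, 2.893, 2.900, 2.903, 2.914, 2.925, 2.942, 3.016, 3.035, 3.273, 3.313, 3.314, 3.324, 3.345, 3.399, 3.444, 3.463, 3.641, 3.730, 3.875, 3.979
α = 0.04; lower rank = 50 × 0.020 = 1; upper rank = 50 × 0.980 = 49.
The 1st smallest replicate is 1.499; the 49th is 3.875.

(1.499, 3.875)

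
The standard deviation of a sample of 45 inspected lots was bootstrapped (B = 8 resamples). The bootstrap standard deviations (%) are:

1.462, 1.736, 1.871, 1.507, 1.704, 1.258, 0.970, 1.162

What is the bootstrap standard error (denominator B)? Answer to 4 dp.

SE* = 0.2908

Bootstrap SE is the standard deviation of the 8 replicate standard deviations.
Mean of replicates: (1.462 + 1.736 + 1.871 + 1.507 + 1.704 + 1.258 + 0.970 + 1.162) / 8 = 11.67000 / 8 = 1.45875
Sum of squared deviations: (+0.00325)² + (+0.27725)² + (+0.41225)² + (+0.04825)² + (+0.24525)² + (−0.20075)² + (−0.48875)² + (−0.29675)² = 0.67654
Variance = 0.67654 / 8 = 0.08457
SE* = √0.08457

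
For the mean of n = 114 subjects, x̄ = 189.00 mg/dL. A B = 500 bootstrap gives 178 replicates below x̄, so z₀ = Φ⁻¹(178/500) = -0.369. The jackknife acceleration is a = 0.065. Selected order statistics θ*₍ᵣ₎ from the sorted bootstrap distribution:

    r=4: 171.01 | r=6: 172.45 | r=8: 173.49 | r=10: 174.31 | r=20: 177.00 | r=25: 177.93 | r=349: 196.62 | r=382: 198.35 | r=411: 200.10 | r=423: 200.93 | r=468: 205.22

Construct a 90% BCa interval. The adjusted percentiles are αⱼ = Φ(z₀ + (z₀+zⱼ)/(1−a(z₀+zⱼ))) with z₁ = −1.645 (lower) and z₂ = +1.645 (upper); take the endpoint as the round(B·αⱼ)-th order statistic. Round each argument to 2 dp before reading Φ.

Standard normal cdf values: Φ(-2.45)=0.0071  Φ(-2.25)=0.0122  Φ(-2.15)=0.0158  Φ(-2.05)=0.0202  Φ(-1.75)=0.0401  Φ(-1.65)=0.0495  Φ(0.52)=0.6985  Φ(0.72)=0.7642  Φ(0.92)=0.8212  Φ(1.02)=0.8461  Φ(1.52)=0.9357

Lower: z₀ + z₁ = -0.369 + (-1.645) = -2.014; 1 − a(z₀+z₁) = 1 − (0.065)(-2.014) = 1.1309; argument = -0.369 + (-2.014)/1.1309 = -2.1499 → -2.15.
α₁ = Φ(-2.15) = 0.0158; rank = round(500 × 0.0158) = 8; θ*₍8₎ = 173.49.
Upper: z₀ + z₂ = 1.276; 1 − a(z₀+z₂) = 0.9171; argument = 1.0224 → 1.02; α₂ = 0.8461; rank = 423; θ*₍423₎ = 200.93.

(173.49, 200.93)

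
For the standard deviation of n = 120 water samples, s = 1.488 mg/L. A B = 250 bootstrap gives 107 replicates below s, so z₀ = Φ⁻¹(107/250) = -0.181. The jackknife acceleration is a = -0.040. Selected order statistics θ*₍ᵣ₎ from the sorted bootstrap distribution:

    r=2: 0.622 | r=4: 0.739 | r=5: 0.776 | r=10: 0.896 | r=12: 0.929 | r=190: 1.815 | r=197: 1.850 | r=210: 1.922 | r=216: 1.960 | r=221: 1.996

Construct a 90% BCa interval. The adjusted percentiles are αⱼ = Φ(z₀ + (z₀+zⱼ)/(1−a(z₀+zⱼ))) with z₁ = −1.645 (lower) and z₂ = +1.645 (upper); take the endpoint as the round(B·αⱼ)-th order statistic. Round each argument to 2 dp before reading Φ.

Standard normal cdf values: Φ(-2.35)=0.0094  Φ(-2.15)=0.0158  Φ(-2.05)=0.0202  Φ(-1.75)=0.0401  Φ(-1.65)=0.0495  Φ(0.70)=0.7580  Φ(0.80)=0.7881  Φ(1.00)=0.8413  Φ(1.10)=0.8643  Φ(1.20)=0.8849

Lower: z₀ + z₁ = -0.181 + (-1.645) = -1.826; 1 − a(z₀+z₁) = 1 − (-0.040)(-1.826) = 0.9270; argument = -0.181 + (-1.826)/0.9270 = -2.1509 → -2.15.
α₁ = Φ(-2.15) = 0.0158; rank = round(250 × 0.0158) = 4; θ*₍4₎ = 0.739.
Upper: z₀ + z₂ = 1.464; 1 − a(z₀+z₂) = 1.0586; argument = 1.2020 → 1.20; α₂ = 0.8849; rank = 221; θ*₍221₎ = 1.996.

(0.739, 1.996)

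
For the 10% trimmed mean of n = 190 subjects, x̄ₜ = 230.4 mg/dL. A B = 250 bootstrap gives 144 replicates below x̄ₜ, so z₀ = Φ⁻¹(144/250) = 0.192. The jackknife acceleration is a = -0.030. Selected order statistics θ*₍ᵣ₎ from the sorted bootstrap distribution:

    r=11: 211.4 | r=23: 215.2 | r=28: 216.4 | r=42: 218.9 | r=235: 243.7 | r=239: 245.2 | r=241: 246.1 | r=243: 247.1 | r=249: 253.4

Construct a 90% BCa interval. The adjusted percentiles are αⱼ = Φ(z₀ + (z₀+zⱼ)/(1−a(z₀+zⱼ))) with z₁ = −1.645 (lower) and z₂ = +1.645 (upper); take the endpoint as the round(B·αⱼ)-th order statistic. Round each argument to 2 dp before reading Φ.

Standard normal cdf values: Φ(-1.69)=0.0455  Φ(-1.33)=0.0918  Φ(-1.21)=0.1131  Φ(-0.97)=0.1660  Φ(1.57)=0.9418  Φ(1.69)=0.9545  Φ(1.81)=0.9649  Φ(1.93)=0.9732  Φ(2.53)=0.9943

(215.2, 247.1)

Lower: z₀ + z₁ = 0.192 + (-1.645) = -1.453; 1 − a(z₀+z₁) = 1 − (-0.030)(-1.453) = 0.9564; argument = 0.192 + (-1.453)/0.9564 = -1.3272 → -1.33.
α₁ = Φ(-1.33) = 0.0918; rank = round(250 × 0.0918) = 23; θ*₍23₎ = 215.2.
Upper: z₀ + z₂ = 1.837; 1 − a(z₀+z₂) = 1.0551; argument = 1.9331 → 1.93; α₂ = 0.9732; rank = 243; θ*₍243₎ = 247.1.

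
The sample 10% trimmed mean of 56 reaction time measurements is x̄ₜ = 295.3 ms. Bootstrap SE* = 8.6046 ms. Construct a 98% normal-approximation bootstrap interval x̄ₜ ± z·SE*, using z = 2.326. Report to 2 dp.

Margin = 2.326 × 8.6046 = 20.014
Interval: 295.3 ± 20.014

(275.29, 315.31)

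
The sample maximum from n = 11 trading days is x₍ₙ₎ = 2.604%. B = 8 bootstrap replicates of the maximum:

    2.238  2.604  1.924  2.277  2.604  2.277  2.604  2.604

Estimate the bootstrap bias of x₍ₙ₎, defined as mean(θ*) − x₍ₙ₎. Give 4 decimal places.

bias = −0.2125

mean(θ*) = (2.238 + 2.604 + 1.924 + 2.277 + 2.604 + 2.277 + 2.604 + 2.604) / 8 = 2.39150
bias = 2.39150 − 2.604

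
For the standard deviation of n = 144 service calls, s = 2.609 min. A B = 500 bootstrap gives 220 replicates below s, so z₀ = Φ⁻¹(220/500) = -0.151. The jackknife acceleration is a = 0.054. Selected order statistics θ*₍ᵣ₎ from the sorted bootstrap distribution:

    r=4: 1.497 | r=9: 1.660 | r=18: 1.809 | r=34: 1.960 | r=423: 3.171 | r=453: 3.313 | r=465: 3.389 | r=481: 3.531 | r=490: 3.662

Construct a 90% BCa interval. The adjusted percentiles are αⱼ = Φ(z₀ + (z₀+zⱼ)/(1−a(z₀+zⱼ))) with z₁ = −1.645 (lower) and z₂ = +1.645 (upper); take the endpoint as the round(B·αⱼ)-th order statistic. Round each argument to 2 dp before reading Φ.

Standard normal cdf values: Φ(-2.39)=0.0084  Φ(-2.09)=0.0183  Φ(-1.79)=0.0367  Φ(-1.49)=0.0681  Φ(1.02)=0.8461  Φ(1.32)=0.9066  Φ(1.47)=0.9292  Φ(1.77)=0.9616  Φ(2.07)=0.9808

Lower: z₀ + z₁ = -0.151 + (-1.645) = -1.796; 1 − a(z₀+z₁) = 1 − (0.054)(-1.796) = 1.0970; argument = -0.151 + (-1.796)/1.0970 = -1.7882 → -1.79.
α₁ = Φ(-1.79) = 0.0367; rank = round(500 × 0.0367) = 18; θ*₍18₎ = 1.809.
Upper: z₀ + z₂ = 1.494; 1 − a(z₀+z₂) = 0.9193; argument = 1.4741 → 1.47; α₂ = 0.9292; rank = 465; θ*₍465₎ = 3.389.

(1.809, 3.389)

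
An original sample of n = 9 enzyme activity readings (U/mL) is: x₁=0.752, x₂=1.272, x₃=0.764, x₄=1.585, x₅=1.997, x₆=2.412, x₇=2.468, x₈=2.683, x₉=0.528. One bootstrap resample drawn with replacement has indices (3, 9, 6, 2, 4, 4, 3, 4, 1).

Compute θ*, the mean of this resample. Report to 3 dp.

Resample values: 0.764, 0.528, 2.412, 1.272, 1.585, 1.585, 0.764, 1.585, 0.752.
Mean = (0.764 + 0.528 + 2.412 + 1.272 + 1.585 + 1.585 + 0.764 + 1.585 + 0.752) / 9 = 11.2470 / 9 = 1.250

θ* = 1.250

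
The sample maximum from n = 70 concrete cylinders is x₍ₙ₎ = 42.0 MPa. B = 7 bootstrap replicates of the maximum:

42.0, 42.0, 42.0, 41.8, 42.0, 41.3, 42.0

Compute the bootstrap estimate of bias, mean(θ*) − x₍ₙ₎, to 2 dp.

bias = −0.13

mean(θ*) = (42.0 + 42.0 + 42.0 + 41.8 + 42.0 + 41.3 + 42.0) / 7 = 41.871
bias = 41.871 − 42.0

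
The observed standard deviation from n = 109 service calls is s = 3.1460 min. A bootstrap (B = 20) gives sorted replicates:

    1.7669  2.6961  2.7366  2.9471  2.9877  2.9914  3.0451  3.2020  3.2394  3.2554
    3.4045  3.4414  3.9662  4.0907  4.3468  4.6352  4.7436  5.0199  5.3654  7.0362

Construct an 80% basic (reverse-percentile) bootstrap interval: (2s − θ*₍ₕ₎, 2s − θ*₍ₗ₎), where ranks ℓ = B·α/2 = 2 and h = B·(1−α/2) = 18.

Percentile endpoints at ranks 2 and 18: θ*₍2₎ = 2.6961, θ*₍18₎ = 5.0199.
Basic interval reflects these around s:
  lower = 2 × 3.1460 − 5.0199 = 1.2721
  upper = 2 × 3.1460 − 2.6961 = 3.5959

(1.2721, 3.5959)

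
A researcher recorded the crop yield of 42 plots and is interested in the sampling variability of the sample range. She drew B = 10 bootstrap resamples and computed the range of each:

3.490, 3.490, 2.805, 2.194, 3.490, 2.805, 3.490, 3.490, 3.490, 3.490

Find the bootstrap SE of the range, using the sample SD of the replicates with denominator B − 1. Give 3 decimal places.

SE* = 0.460

Bootstrap SE is the standard deviation of the 10 replicate ranges.
Mean of replicates: (3.490 + 3.490 + 2.805 + 2.194 + 3.490 + 2.805 + 3.490 + 3.490 + 3.490 + 3.490) / 10 = 32.2340 / 10 = 3.2234
Sum of squared deviations: (+0.2666)² + (+0.2666)² + (−0.4184)² + (−1.0294)² + (+0.2666)² + (−0.4184)² + (+0.2666)² + (+0.2666)² + (+0.2666)² + (+0.2666)² = 1.9073
Variance = 1.9073 / 9 = 0.2119
SE* = √0.2119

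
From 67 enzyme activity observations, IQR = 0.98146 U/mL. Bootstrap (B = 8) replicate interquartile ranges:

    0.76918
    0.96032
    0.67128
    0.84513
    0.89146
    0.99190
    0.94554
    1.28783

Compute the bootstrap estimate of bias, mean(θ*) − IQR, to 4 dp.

bias = −0.0611

mean(θ*) = (0.76918 + 0.96032 + 0.67128 + 0.84513 + 0.89146 + 0.99190 + 0.94554 + 1.28783) / 8 = 0.92033
bias = 0.92033 − 0.98146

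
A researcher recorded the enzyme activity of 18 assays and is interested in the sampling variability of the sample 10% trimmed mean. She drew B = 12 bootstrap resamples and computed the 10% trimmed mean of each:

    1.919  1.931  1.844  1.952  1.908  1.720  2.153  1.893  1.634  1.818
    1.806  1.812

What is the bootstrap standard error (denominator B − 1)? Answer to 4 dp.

Bootstrap SE is the standard deviation of the 12 replicate 10% trimmed means.
Mean of replicates: (1.919 + 1.931 + 1.844 + 1.952 + 1.908 + 1.720 + 2.153 + 1.893 + 1.634 + 1.818 + 1.806 + 1.812) / 12 = 22.39000 / 12 = 1.86583
Sum of squared deviations: (+0.05317)² + (+0.06517)² + (−0.02183)² + (+0.08617)² + (+0.04217)² + (−0.14583)² + (+0.28717)² + (+0.02717)² + (−0.23183)² + (−0.04783)² + (−0.05983)² + (−0.05383)² = 0.18374
Variance = 0.18374 / 11 = 0.01670
SE* = √0.01670

SE* = 0.1292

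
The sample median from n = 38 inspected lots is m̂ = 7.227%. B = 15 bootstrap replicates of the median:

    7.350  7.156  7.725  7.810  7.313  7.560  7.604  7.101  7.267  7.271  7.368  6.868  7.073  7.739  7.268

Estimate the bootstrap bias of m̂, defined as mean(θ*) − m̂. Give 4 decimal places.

mean(θ*) = (7.350 + 7.156 + 7.725 + 7.810 + 7.313 + 7.560 + 7.604 + 7.101 + 7.267 + 7.271 + 7.368 + 6.868 + 7.073 + 7.739 + 7.268) / 15 = 7.36487
bias = 7.36487 − 7.227

bias = +0.1379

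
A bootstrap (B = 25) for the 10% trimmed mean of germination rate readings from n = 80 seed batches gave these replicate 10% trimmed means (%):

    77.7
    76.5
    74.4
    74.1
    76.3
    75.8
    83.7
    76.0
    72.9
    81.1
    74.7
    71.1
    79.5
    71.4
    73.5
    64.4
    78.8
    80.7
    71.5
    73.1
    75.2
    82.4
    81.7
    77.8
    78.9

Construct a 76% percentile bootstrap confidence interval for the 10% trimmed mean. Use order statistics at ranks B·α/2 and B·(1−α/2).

Sorted replicates: 64.4, 71.1, 71.4, 71.5, 72.9, 73.1, 73.5, 74.1, 74.4, 74.7, 75.2, 75.8, 76.0, 76.3, 76.5, 77.7, 77.8, 78.8, 78.9, 79.5, 80.7, 81.1, 81.7, 82.4, 83.7
α = 0.24; lower rank = 25 × 0.120 = 3; upper rank = 25 × 0.880 = 22.
The 3rd smallest replicate is 71.4; the 22nd is 81.1.

(71.4, 81.1)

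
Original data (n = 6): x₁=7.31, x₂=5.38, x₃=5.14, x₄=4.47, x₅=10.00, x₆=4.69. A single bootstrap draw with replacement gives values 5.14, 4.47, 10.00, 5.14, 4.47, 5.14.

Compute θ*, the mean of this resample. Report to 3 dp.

θ* = 5.727

Mean = (5.14 + 4.47 + 10.00 + 5.14 + 4.47 + 5.14) / 6 = 34.360 / 6 = 5.727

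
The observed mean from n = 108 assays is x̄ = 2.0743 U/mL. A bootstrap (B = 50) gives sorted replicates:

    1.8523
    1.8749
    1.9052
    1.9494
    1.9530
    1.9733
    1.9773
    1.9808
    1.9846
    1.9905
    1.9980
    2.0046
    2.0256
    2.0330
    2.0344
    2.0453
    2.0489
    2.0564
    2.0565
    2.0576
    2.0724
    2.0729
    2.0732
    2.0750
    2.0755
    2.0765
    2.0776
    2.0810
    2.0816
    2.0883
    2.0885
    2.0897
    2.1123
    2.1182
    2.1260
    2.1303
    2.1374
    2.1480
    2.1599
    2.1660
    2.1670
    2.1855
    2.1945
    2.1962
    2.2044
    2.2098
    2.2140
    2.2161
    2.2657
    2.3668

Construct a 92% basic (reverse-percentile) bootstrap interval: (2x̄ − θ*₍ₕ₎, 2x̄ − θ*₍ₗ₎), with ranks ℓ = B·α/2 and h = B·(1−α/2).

(1.9325, 2.2737)

Percentile endpoints at ranks 2 and 48: θ*₍2₎ = 1.8749, θ*₍48₎ = 2.2161.
Basic interval reflects these around x̄:
  lower = 2 × 2.0743 − 2.2161 = 1.9325
  upper = 2 × 2.0743 − 1.8749 = 2.2737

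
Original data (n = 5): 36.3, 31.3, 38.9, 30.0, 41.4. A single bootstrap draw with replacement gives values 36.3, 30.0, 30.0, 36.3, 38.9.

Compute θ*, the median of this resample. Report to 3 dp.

Sorted: 30.0, 30.0, 36.3, 36.3, 38.9
Median = middle value = 36.300

θ* = 36.300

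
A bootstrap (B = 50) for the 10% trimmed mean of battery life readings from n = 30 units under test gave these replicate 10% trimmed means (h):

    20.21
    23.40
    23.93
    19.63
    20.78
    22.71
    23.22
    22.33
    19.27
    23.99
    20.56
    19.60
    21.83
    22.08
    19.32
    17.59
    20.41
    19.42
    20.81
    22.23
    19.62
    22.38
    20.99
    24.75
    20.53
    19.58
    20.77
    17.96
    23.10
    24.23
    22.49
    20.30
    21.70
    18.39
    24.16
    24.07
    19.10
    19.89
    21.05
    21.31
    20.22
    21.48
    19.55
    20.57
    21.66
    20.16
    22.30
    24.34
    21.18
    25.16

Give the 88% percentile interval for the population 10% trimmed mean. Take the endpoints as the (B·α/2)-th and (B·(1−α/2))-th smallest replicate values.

(18.39, 24.23)

Sorted replicates: 17.59, 17.96, 18.39, 19.10, 19.27, 19.32, 19.42, 19.55, 19.58, 19.60, 19.62, 19.63, 19.89, 20.16, 20.21, 20.22, 20.30, 20.41, 20.53, 20.56, 20.57, 20.77, 20.78, 20.81, 20.99, 21.05, 21.18, 21.31, 21.48, 21.66, 21.70, 21.83, 22.08, 22.23, 22.30, 22.33, 22.38, 22.49, 22.71, 23.10, 23.22, 23.40, 23.93, 23.99, 24.07, 24.16, 24.23, 24.34, 24.75, 25.16
α = 0.12; lower rank = 50 × 0.060 = 3; upper rank = 50 × 0.940 = 47.
The 3rd smallest replicate is 18.39; the 47th is 24.23.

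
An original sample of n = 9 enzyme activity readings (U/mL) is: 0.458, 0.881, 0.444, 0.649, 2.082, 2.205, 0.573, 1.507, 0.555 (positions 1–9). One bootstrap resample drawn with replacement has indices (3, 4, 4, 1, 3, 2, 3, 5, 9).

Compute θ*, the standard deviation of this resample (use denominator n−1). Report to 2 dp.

Resample values: 0.444, 0.649, 0.649, 0.458, 0.444, 0.881, 0.444, 2.082, 0.555.
Mean = 0.7340; sum of squared deviations = 2.2137
s² = 2.2137 / 8 = 0.2767
s = √0.2767 = 0.53

θ* = 0.53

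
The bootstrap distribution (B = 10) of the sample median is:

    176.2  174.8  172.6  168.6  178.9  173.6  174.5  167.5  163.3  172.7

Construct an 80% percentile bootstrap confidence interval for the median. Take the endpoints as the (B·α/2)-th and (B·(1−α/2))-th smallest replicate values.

(163.3, 176.2)

Sorted replicates: 163.3, 167.5, 168.6, 172.6, 172.7, 173.6, 174.5, 174.8, 176.2, 178.9
α = 0.20; lower rank = 10 × 0.100 = 1; upper rank = 10 × 0.900 = 9.
The 1st smallest replicate is 163.3; the 9th is 176.2.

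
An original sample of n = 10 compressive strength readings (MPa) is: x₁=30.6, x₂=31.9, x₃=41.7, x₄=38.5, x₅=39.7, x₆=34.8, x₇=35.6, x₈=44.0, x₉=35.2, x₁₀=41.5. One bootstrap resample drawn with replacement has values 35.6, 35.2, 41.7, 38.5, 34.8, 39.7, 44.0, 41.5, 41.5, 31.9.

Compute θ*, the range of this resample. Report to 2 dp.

Range = 44.0 − 31.9 = 12.10

θ* = 12.10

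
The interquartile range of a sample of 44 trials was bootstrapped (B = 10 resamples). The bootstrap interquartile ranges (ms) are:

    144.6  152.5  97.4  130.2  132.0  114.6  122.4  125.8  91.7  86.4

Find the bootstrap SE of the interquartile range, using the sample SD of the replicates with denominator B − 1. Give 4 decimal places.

Bootstrap SE is the standard deviation of the 10 replicate interquartile ranges.
Mean of replicates: (144.6 + 152.5 + 97.4 + 130.2 + 132.0 + 114.6 + 122.4 + 125.8 + 91.7 + 86.4) / 10 = 1197.60000 / 10 = 119.76000
Sum of squared deviations: (+24.84000)² + (+32.74000)² + (−22.36000)² + (+10.44000)² + (+12.24000)² + (−5.16000)² + (+2.64000)² + (+6.04000)² + (−28.06000)² + (−33.36000)² = 4418.04400
Variance = 4418.04400 / 9 = 490.89378
SE* = √490.89378

SE* = 22.1561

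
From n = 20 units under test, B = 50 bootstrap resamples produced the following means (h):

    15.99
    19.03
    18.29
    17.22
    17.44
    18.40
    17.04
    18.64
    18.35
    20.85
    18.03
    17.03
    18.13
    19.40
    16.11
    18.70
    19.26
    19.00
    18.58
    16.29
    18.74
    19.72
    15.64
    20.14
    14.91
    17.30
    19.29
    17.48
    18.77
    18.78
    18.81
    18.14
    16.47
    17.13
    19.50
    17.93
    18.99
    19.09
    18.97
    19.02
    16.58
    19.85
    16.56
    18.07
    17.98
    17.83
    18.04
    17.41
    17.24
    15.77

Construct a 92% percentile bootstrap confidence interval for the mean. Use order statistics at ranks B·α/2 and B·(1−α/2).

Sorted replicates: 14.91, 15.64, 15.77, 15.99, 16.11, 16.29, 16.47, 16.56, 16.58, 17.03, 17.04, 17.13, 17.22, 17.24, 17.30, 17.41, 17.44, 17.48, 17.83, 17.93, 17.98, 18.03, 18.04, 18.07, 18.13, 18.14, 18.29, 18.35, 18.40, 18.58, 18.64, 18.70, 18.74, 18.77, 18.78, 18.81, 18.97, 18.99, 19.00, 19.02, 19.03, 19.09, 19.26, 19.29, 19.40, 19.50, 19.72, 19.85, 20.14, 20.85
α = 0.08; lower rank = 50 × 0.040 = 2; upper rank = 50 × 0.960 = 48.
The 2nd smallest replicate is 15.64; the 48th is 19.85.

(15.64, 19.85)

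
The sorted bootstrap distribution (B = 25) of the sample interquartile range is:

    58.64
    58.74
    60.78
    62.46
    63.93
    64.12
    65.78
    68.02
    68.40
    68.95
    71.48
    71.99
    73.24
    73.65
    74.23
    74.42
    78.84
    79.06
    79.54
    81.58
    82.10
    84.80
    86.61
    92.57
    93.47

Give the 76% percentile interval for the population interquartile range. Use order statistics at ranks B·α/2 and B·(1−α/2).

(60.78, 84.80)

α = 0.24; lower rank = 25 × 0.120 = 3; upper rank = 25 × 0.880 = 22.
The 3rd smallest replicate is 60.78; the 22nd is 84.80.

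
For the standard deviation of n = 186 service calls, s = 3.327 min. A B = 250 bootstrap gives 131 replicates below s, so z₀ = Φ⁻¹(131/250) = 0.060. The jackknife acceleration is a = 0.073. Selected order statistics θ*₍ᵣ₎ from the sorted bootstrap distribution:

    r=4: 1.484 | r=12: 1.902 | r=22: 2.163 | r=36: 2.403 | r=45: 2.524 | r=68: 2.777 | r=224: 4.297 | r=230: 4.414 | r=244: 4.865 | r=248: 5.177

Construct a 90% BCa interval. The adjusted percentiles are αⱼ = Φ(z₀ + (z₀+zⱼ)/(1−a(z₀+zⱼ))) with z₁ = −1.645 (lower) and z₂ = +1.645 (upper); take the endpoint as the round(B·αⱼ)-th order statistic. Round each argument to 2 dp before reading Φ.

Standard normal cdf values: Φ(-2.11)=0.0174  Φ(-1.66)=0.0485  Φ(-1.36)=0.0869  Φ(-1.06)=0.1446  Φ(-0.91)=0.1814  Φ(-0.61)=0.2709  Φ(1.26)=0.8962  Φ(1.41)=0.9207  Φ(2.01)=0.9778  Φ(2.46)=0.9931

Lower: z₀ + z₁ = 0.060 + (-1.645) = -1.585; 1 − a(z₀+z₁) = 1 − (0.073)(-1.585) = 1.1157; argument = 0.060 + (-1.585)/1.1157 = -1.3606 → -1.36.
α₁ = Φ(-1.36) = 0.0869; rank = round(250 × 0.0869) = 22; θ*₍22₎ = 2.163.
Upper: z₀ + z₂ = 1.705; 1 − a(z₀+z₂) = 0.8755; argument = 2.0074 → 2.01; α₂ = 0.9778; rank = 244; θ*₍244₎ = 4.865.

(2.163, 4.865)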